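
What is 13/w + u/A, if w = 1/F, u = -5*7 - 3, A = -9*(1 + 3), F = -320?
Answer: -74861/18 ≈ -4158.9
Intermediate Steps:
A = -36 (A = -9*4 = -36)
u = -38 (u = -35 - 3 = -38)
w = -1/320 (w = 1/(-320) = -1/320 ≈ -0.0031250)
13/w + u/A = 13/(-1/320) - 38/(-36) = 13*(-320) - 38*(-1/36) = -4160 + 19/18 = -74861/18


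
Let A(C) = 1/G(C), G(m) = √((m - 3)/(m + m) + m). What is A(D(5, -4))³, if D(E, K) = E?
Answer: 5*√130/676 ≈ 0.084332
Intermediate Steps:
G(m) = √(m + (-3 + m)/(2*m)) (G(m) = √((-3 + m)/((2*m)) + m) = √((-3 + m)*(1/(2*m)) + m) = √((-3 + m)/(2*m) + m) = √(m + (-3 + m)/(2*m)))
A(C) = 2/√(2 - 6/C + 4*C) (A(C) = 1/(√(2 - 6/C + 4*C)/2) = 2/√(2 - 6/C + 4*C))
A(D(5, -4))³ = (√2/√(1 - 3/5 + 2*5))³ = (√2/√(1 - 3*⅕ + 10))³ = (√2/√(1 - ⅗ + 10))³ = (√2/√(52/5))³ = (√2*(√65/26))³ = (√130/26)³ = 5*√130/676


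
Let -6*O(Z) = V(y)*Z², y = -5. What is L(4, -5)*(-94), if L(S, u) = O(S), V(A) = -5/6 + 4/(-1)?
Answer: -10904/9 ≈ -1211.6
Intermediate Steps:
V(A) = -29/6 (V(A) = -5*⅙ + 4*(-1) = -⅚ - 4 = -29/6)
O(Z) = 29*Z²/36 (O(Z) = -(-29)*Z²/36 = 29*Z²/36)
L(S, u) = 29*S²/36
L(4, -5)*(-94) = ((29/36)*4²)*(-94) = ((29/36)*16)*(-94) = (116/9)*(-94) = -10904/9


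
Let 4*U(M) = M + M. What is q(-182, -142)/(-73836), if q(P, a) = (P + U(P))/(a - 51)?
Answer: -13/678588 ≈ -1.9157e-5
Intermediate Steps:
U(M) = M/2 (U(M) = (M + M)/4 = (2*M)/4 = M/2)
q(P, a) = 3*P/(2*(-51 + a)) (q(P, a) = (P + P/2)/(a - 51) = (3*P/2)/(-51 + a) = 3*P/(2*(-51 + a)))
q(-182, -142)/(-73836) = ((3/2)*(-182)/(-51 - 142))/(-73836) = ((3/2)*(-182)/(-193))*(-1/73836) = ((3/2)*(-182)*(-1/193))*(-1/73836) = (273/193)*(-1/73836) = -13/678588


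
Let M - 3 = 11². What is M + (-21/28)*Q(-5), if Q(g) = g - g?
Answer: 124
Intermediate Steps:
Q(g) = 0
M = 124 (M = 3 + 11² = 3 + 121 = 124)
M + (-21/28)*Q(-5) = 124 - 21/28*0 = 124 - 21*1/28*0 = 124 - ¾*0 = 124 + 0 = 124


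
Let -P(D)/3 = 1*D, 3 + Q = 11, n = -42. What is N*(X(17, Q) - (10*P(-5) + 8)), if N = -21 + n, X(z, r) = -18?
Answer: 11088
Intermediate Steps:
Q = 8 (Q = -3 + 11 = 8)
P(D) = -3*D
N = -63 (N = -21 - 42 = -63)
N*(X(17, Q) - (10*P(-5) + 8)) = -63*(-18 - (10*(-3*(-5)) + 8)) = -63*(-18 - (10*15 + 8)) = -63*(-18 - (150 + 8)) = -63*(-18 - 1*158) = -63*(-18 - 158) = -63*(-176) = 11088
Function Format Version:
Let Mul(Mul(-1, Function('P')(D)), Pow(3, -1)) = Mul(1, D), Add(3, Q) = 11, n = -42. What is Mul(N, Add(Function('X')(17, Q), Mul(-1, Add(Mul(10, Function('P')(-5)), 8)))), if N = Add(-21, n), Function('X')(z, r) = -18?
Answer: 11088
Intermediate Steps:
Q = 8 (Q = Add(-3, 11) = 8)
Function('P')(D) = Mul(-3, D) (Function('P')(D) = Mul(-3, Mul(1, D)) = Mul(-3, D))
N = -63 (N = Add(-21, -42) = -63)
Mul(N, Add(Function('X')(17, Q), Mul(-1, Add(Mul(10, Function('P')(-5)), 8)))) = Mul(-63, Add(-18, Mul(-1, Add(Mul(10, Mul(-3, -5)), 8)))) = Mul(-63, Add(-18, Mul(-1, Add(Mul(10, 15), 8)))) = Mul(-63, Add(-18, Mul(-1, Add(150, 8)))) = Mul(-63, Add(-18, Mul(-1, 158))) = Mul(-63, Add(-18, -158)) = Mul(-63, -176) = 11088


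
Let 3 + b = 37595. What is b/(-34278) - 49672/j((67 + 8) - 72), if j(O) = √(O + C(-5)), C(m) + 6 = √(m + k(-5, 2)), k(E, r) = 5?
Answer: -18796/17139 + 49672*I*√3/3 ≈ -1.0967 + 28678.0*I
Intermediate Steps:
b = 37592 (b = -3 + 37595 = 37592)
C(m) = -6 + √(5 + m) (C(m) = -6 + √(m + 5) = -6 + √(5 + m))
j(O) = √(-6 + O) (j(O) = √(O + (-6 + √(5 - 5))) = √(O + (-6 + √0)) = √(O + (-6 + 0)) = √(O - 6) = √(-6 + O))
b/(-34278) - 49672/j((67 + 8) - 72) = 37592/(-34278) - 49672/√(-6 + ((67 + 8) - 72)) = 37592*(-1/34278) - 49672/√(-6 + (75 - 72)) = -18796/17139 - 49672/√(-6 + 3) = -18796/17139 - 49672*(-I*√3/3) = -18796/17139 - (-49672)*I*√3/3 = -18796/17139 + 49672*I*√3/3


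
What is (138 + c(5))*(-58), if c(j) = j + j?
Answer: -8584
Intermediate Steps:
c(j) = 2*j
(138 + c(5))*(-58) = (138 + 2*5)*(-58) = (138 + 10)*(-58) = 148*(-58) = -8584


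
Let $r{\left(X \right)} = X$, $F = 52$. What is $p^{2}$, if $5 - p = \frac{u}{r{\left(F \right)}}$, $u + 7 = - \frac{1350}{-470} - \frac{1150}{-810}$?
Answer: $\frac{5918686489}{231891984} \approx 25.523$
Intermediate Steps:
$u = - \frac{10309}{3807}$ ($u = -7 - \left(- \frac{135}{47} - \frac{115}{81}\right) = -7 - - \frac{16340}{3807} = -7 + \left(\frac{135}{47} + \frac{115}{81}\right) = -7 + \frac{16340}{3807} = - \frac{10309}{3807} \approx -2.7079$)
$p = \frac{76933}{15228}$ ($p = 5 - - \frac{10309}{3807 \cdot 52} = 5 - \left(- \frac{10309}{3807}\right) \frac{1}{52} = 5 - - \frac{793}{15228} = 5 + \frac{793}{15228} = \frac{76933}{15228} \approx 5.0521$)
$p^{2} = \left(\frac{76933}{15228}\right)^{2} = \frac{5918686489}{231891984}$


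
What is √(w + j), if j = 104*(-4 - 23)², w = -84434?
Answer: I*√8618 ≈ 92.833*I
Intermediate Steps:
j = 75816 (j = 104*(-27)² = 104*729 = 75816)
√(w + j) = √(-84434 + 75816) = √(-8618) = I*√8618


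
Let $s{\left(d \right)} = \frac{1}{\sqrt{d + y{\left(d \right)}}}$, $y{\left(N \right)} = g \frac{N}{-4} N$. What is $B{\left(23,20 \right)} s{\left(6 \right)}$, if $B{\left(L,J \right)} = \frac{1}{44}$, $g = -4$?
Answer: $\frac{\sqrt{42}}{1848} \approx 0.0035069$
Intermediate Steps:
$B{\left(L,J \right)} = \frac{1}{44}$
$y{\left(N \right)} = N^{2}$ ($y{\left(N \right)} = - 4 \frac{N}{-4} N = - 4 N \left(- \frac{1}{4}\right) N = - 4 \left(- \frac{N}{4}\right) N = N N = N^{2}$)
$s{\left(d \right)} = \frac{1}{\sqrt{d + d^{2}}}$
$B{\left(23,20 \right)} s{\left(6 \right)} = \frac{1}{44 \sqrt{6} \sqrt{1 + 6}} = \frac{1}{44 \sqrt{42}} = \frac{\frac{1}{42} \sqrt{42}}{44} = \frac{\sqrt{42}}{1848}$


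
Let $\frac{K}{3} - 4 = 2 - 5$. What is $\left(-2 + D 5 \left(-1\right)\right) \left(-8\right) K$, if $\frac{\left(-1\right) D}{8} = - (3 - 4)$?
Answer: $-912$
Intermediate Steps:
$D = -8$ ($D = - 8 \left(- (3 - 4)\right) = - 8 \left(\left(-1\right) \left(-1\right)\right) = \left(-8\right) 1 = -8$)
$K = 3$ ($K = 12 + 3 \left(2 - 5\right) = 12 + 3 \left(-3\right) = 12 - 9 = 3$)
$\left(-2 + D 5 \left(-1\right)\right) \left(-8\right) K = \left(-2 - 8 \cdot 5 \left(-1\right)\right) \left(-8\right) 3 = \left(-2 - -40\right) \left(-8\right) 3 = \left(-2 + 40\right) \left(-8\right) 3 = 38 \left(-8\right) 3 = \left(-304\right) 3 = -912$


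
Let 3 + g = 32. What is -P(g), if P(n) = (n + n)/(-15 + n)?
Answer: -29/7 ≈ -4.1429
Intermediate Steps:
g = 29 (g = -3 + 32 = 29)
P(n) = 2*n/(-15 + n) (P(n) = (2*n)/(-15 + n) = 2*n/(-15 + n))
-P(g) = -2*29/(-15 + 29) = -2*29/14 = -1*29/7 = -29/7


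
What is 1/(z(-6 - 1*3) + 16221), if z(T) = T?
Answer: 1/16212 ≈ 6.1683e-5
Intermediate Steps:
1/(z(-6 - 1*3) + 16221) = 1/((-6 - 1*3) + 16221) = 1/((-6 - 3) + 16221) = 1/(-9 + 16221) = 1/16212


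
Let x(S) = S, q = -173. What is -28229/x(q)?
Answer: 28229/173 ≈ 163.17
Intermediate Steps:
-28229/x(q) = -28229/(-173) = -28229*(-1/173) = 28229/173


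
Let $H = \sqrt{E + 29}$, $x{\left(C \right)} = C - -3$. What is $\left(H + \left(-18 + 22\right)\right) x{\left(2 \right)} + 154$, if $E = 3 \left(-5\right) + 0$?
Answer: $174 + 5 \sqrt{14} \approx 192.71$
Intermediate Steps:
$E = -15$ ($E = -15 + 0 = -15$)
$x{\left(C \right)} = 3 + C$ ($x{\left(C \right)} = C + 3 = 3 + C$)
$H = \sqrt{14}$ ($H = \sqrt{-15 + 29} = \sqrt{14} \approx 3.7417$)
$\left(H + \left(-18 + 22\right)\right) x{\left(2 \right)} + 154 = \left(\sqrt{14} + \left(-18 + 22\right)\right) \left(3 + 2\right) + 154 = \left(\sqrt{14} + 4\right) 5 + 154 = \left(4 + \sqrt{14}\right) 5 + 154 = \left(20 + 5 \sqrt{14}\right) + 154 = 174 + 5 \sqrt{14}$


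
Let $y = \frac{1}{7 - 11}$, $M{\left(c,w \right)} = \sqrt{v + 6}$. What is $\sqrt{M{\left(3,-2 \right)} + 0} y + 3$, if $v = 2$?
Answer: $3 - \frac{2^{\frac{3}{4}}}{4} \approx 2.5796$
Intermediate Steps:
$M{\left(c,w \right)} = 2 \sqrt{2}$ ($M{\left(c,w \right)} = \sqrt{2 + 6} = \sqrt{8} = 2 \sqrt{2}$)
$y = - \frac{1}{4}$ ($y = \frac{1}{-4} = - \frac{1}{4} \approx -0.25$)
$\sqrt{M{\left(3,-2 \right)} + 0} y + 3 = \sqrt{2 \sqrt{2} + 0} \left(- \frac{1}{4}\right) + 3 = \sqrt{2 \sqrt{2}} \left(- \frac{1}{4}\right) + 3 = 2^{\frac{3}{4}} \left(- \frac{1}{4}\right) + 3 = - \frac{2^{\frac{3}{4}}}{4} + 3 = 3 - \frac{2^{\frac{3}{4}}}{4}$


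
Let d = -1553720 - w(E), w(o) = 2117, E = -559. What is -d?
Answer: 1555837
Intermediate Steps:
d = -1555837 (d = -1553720 - 1*2117 = -1553720 - 2117 = -1555837)
-d = -1*(-1555837) = 1555837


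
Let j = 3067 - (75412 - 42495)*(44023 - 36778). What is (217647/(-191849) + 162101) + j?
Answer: -45721165548600/191849 ≈ -2.3832e+8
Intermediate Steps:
j = -238480598 (j = 3067 - 32917*7245 = 3067 - 1*238483665 = 3067 - 238483665 = -238480598)
(217647/(-191849) + 162101) + j = (217647/(-191849) + 162101) - 238480598 = (217647*(-1/191849) + 162101) - 238480598 = (-217647/191849 + 162101) - 238480598 = 31098697102/191849 - 238480598 = -45721165548600/191849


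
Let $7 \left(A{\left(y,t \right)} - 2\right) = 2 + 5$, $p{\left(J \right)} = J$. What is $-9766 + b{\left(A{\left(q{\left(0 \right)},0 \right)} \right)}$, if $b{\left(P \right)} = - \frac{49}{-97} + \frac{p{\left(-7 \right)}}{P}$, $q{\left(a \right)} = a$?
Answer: $- \frac{2842438}{291} \approx -9767.8$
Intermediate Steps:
$A{\left(y,t \right)} = 3$ ($A{\left(y,t \right)} = 2 + \frac{2 + 5}{7} = 2 + \frac{1}{7} \cdot 7 = 2 + 1 = 3$)
$b{\left(P \right)} = \frac{49}{97} - \frac{7}{P}$ ($b{\left(P \right)} = - \frac{49}{-97} - \frac{7}{P} = \left(-49\right) \left(- \frac{1}{97}\right) - \frac{7}{P} = \frac{49}{97} - \frac{7}{P}$)
$-9766 + b{\left(A{\left(q{\left(0 \right)},0 \right)} \right)} = -9766 + \left(\frac{49}{97} - \frac{7}{3}\right) = -9766 - \frac{532}{291} = - \frac{2842438}{291}$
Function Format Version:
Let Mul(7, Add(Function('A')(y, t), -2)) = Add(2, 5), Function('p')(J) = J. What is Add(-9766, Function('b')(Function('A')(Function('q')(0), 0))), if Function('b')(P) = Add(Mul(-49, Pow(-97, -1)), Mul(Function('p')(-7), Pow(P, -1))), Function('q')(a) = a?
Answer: Rational(-2842438, 291) ≈ -9767.8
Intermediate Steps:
Function('A')(y, t) = 3 (Function('A')(y, t) = Add(2, Mul(Rational(1, 7), Add(2, 5))) = Add(2, Mul(Rational(1, 7), 7)) = Add(2, 1) = 3)
Function('b')(P) = Add(Rational(49, 97), Mul(-7, Pow(P, -1))) (Function('b')(P) = Add(Mul(-49, Pow(-97, -1)), Mul(-7, Pow(P, -1))) = Add(Mul(-49, Rational(-1, 97)), Mul(-7, Pow(P, -1))) = Add(Rational(49, 97), Mul(-7, Pow(P, -1))))
Add(-9766, Function('b')(Function('A')(Function('q')(0), 0))) = Add(-9766, Add(Rational(49, 97), Mul(-7, Pow(3, -1)))) = Add(-9766, Add(Rational(49, 97), Mul(-7, Rational(1, 3)))) = Add(-9766, Add(Rational(49, 97), Rational(-7, 3))) = Add(-9766, Rational(-532, 291)) = Rational(-2842438, 291)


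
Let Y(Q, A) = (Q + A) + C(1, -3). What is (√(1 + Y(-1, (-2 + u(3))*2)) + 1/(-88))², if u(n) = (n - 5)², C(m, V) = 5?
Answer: 69169/7744 ≈ 8.9319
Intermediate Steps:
u(n) = (-5 + n)²
Y(Q, A) = 5 + A + Q (Y(Q, A) = (Q + A) + 5 = (A + Q) + 5 = 5 + A + Q)
(√(1 + Y(-1, (-2 + u(3))*2)) + 1/(-88))² = (√(1 + (5 + (-2 + (-5 + 3)²)*2 - 1)) + 1/(-88))² = (√(1 + (5 + (-2 + (-2)²)*2 - 1)) - 1/88)² = (√(1 + (5 + (-2 + 4)*2 - 1)) - 1/88)² = (√(1 + (5 + 2*2 - 1)) - 1/88)² = (√(1 + (5 + 4 - 1)) - 1/88)² = (√(1 + 8) - 1/88)² = (√9 - 1/88)² = (3 - 1/88)² = (263/88)² = 69169/7744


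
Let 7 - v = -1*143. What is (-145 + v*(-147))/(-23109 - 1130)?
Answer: 22195/24239 ≈ 0.91567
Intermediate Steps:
v = 150 (v = 7 - (-1)*143 = 7 - 1*(-143) = 7 + 143 = 150)
(-145 + v*(-147))/(-23109 - 1130) = (-145 + 150*(-147))/(-23109 - 1130) = (-145 - 22050)/(-24239) = -22195*(-1/24239) = 22195/24239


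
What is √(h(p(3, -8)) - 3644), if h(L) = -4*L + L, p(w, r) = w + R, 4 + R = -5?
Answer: 7*I*√74 ≈ 60.216*I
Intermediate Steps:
R = -9 (R = -4 - 5 = -9)
p(w, r) = -9 + w (p(w, r) = w - 9 = -9 + w)
h(L) = -3*L
√(h(p(3, -8)) - 3644) = √(-3*(-9 + 3) - 3644) = √(-3*(-6) - 3644) = √(18 - 3644) = √(-3626) = 7*I*√74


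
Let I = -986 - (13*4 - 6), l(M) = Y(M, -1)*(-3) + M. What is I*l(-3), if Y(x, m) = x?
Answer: -6192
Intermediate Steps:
l(M) = -2*M (l(M) = M*(-3) + M = -3*M + M = -2*M)
I = -1032 (I = -986 - (52 - 6) = -986 - 1*46 = -986 - 46 = -1032)
I*l(-3) = -(-2064)*(-3) = -1032*6 = -6192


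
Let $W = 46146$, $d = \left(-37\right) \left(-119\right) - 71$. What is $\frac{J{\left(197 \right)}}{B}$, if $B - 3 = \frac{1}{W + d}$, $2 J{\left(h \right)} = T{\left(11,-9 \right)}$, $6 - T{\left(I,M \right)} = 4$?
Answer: $\frac{50478}{151435} \approx 0.33333$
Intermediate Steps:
$d = 4332$ ($d = 4403 - 71 = 4332$)
$T{\left(I,M \right)} = 2$ ($T{\left(I,M \right)} = 6 - 4 = 2$)
$J{\left(h \right)} = 1$ ($J{\left(h \right)} = \frac{1}{2} \cdot 2 = 1$)
$B = \frac{151435}{50478}$ ($B = 3 + \frac{1}{46146 + 4332} = 3 + \frac{1}{50478} = \frac{151435}{50478} \approx 3.0$)
$\frac{J{\left(197 \right)}}{B} = 1 \frac{1}{\frac{151435}{50478}} = 1 \cdot \frac{50478}{151435} = \frac{50478}{151435}$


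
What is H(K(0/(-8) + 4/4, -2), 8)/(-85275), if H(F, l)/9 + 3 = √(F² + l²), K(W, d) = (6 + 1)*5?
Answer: 3/9475 - √1289/9475 ≈ -0.0034726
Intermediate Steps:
K(W, d) = 35 (K(W, d) = 7*5 = 35)
H(F, l) = -27 + 9*√(F² + l²)
H(K(0/(-8) + 4/4, -2), 8)/(-85275) = (-27 + 9*√(35² + 8²))/(-85275) = (-27 + 9*√(1225 + 64))*(-1/85275) = (-27 + 9*√1289)*(-1/85275) = 3/9475 - √1289/9475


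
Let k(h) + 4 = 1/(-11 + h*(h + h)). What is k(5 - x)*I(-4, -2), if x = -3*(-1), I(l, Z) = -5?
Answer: 65/3 ≈ 21.667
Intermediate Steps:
x = 3
k(h) = -4 + 1/(-11 + 2*h²) (k(h) = -4 + 1/(-11 + h*(h + h)) = -4 + 1/(-11 + h*(2*h)) = -4 + 1/(-11 + 2*h²))
k(5 - x)*I(-4, -2) = ((45 - 8*(5 - 1*3)²)/(-11 + 2*(5 - 1*3)²))*(-5) = ((45 - 8*(5 - 3)²)/(-11 + 2*(5 - 3)²))*(-5) = ((45 - 8*2²)/(-11 + 2*2²))*(-5) = ((45 - 8*4)/(-11 + 2*4))*(-5) = ((45 - 32)/(-11 + 8))*(-5) = (13/(-3))*(-5) = -⅓*13*(-5) = -13/3*(-5) = 65/3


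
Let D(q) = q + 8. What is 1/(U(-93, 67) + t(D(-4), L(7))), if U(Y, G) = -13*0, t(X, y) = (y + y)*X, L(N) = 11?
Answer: 1/88 ≈ 0.011364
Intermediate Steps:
D(q) = 8 + q
t(X, y) = 2*X*y (t(X, y) = (2*y)*X = 2*X*y)
U(Y, G) = 0
1/(U(-93, 67) + t(D(-4), L(7))) = 1/(0 + 2*(8 - 4)*11) = 1/(0 + 2*4*11) = 1/(0 + 88) = 1/88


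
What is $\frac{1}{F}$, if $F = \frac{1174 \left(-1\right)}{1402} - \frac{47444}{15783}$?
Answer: $- \frac{11063883}{42522865} \approx -0.26019$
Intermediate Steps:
$F = - \frac{42522865}{11063883}$ ($F = \left(-1174\right) \frac{1}{1402} - \frac{47444}{15783} = - \frac{587}{701} - \frac{47444}{15783} = - \frac{42522865}{11063883} \approx -3.8434$)
$\frac{1}{F} = \frac{1}{- \frac{42522865}{11063883}} = - \frac{11063883}{42522865}$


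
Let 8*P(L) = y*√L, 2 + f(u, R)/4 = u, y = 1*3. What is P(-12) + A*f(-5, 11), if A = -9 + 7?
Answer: 56 + 3*I*√3/4 ≈ 56.0 + 1.299*I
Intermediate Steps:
y = 3
f(u, R) = -8 + 4*u
P(L) = 3*√L/8 (P(L) = (3*√L)/8 = 3*√L/8)
A = -2
P(-12) + A*f(-5, 11) = 3*√(-12)/8 - 2*(-8 + 4*(-5)) = 3*(2*I*√3)/8 - 2*(-8 - 20) = 3*I*√3/4 - 2*(-28) = 3*I*√3/4 + 56 = 56 + 3*I*√3/4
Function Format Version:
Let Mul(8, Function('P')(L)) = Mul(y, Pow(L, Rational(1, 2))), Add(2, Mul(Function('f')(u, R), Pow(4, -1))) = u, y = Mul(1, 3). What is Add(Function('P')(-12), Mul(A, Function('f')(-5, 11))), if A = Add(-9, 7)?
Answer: Add(56, Mul(Rational(3, 4), I, Pow(3, Rational(1, 2)))) ≈ Add(56.000, Mul(1.2990, I))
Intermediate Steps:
y = 3
Function('f')(u, R) = Add(-8, Mul(4, u))
Function('P')(L) = Mul(Rational(3, 8), Pow(L, Rational(1, 2))) (Function('P')(L) = Mul(Rational(1, 8), Mul(3, Pow(L, Rational(1, 2)))) = Mul(Rational(3, 8), Pow(L, Rational(1, 2))))
A = -2
Add(Function('P')(-12), Mul(A, Function('f')(-5, 11))) = Add(Mul(Rational(3, 8), Pow(-12, Rational(1, 2))), Mul(-2, Add(-8, Mul(4, -5)))) = Add(Mul(Rational(3, 8), Mul(2, I, Pow(3, Rational(1, 2)))), Mul(-2, Add(-8, -20))) = Add(Mul(Rational(3, 4), I, Pow(3, Rational(1, 2))), Mul(-2, -28)) = Add(Mul(Rational(3, 4), I, Pow(3, Rational(1, 2))), 56) = Add(56, Mul(Rational(3, 4), I, Pow(3, Rational(1, 2))))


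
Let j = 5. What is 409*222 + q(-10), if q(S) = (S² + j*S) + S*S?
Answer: 90948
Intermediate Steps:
q(S) = 2*S² + 5*S (q(S) = (S² + 5*S) + S*S = (S² + 5*S) + S² = 2*S² + 5*S)
409*222 + q(-10) = 409*222 - 10*(5 + 2*(-10)) = 90798 - 10*(5 - 20) = 90798 - 10*(-15) = 90798 + 150 = 90948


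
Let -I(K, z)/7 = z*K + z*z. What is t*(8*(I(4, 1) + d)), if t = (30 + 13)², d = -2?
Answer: -547304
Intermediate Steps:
t = 1849 (t = 43² = 1849)
I(K, z) = -7*z² - 7*K*z (I(K, z) = -7*(z*K + z*z) = -7*(K*z + z²) = -7*(z² + K*z) = -7*z² - 7*K*z)
t*(8*(I(4, 1) + d)) = 1849*(8*(-7*1*(4 + 1) - 2)) = 1849*(8*(-7*1*5 - 2)) = 1849*(8*(-35 - 2)) = 1849*(8*(-37)) = 1849*(-296) = -547304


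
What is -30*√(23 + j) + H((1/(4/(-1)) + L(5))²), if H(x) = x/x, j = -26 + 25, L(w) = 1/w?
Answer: 1 - 30*√22 ≈ -139.71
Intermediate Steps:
j = -1
H(x) = 1
-30*√(23 + j) + H((1/(4/(-1)) + L(5))²) = -30*√(23 - 1) + 1 = -30*√22 + 1 = 1 - 30*√22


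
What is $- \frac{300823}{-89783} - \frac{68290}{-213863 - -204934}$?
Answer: $\frac{8817329637}{801672407} \approx 10.999$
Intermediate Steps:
$- \frac{300823}{-89783} - \frac{68290}{-213863 - -204934} = \left(-300823\right) \left(- \frac{1}{89783}\right) - \frac{68290}{-213863 + 204934} = \frac{300823}{89783} - \frac{68290}{-8929} = \frac{300823}{89783} - - \frac{68290}{8929} = \frac{300823}{89783} + \frac{68290}{8929} = \frac{8817329637}{801672407}$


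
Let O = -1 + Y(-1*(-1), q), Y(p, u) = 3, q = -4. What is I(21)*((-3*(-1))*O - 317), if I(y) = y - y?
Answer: 0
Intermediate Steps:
I(y) = 0
O = 2 (O = -1 + 3 = 2)
I(21)*((-3*(-1))*O - 317) = 0*(-3*(-1)*2 - 317) = 0*(3*2 - 317) = 0*(6 - 317) = 0*(-311) = 0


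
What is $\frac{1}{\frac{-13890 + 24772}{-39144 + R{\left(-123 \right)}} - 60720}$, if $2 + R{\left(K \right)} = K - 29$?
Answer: $- \frac{19649}{1193092721} \approx -1.6469 \cdot 10^{-5}$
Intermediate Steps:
$R{\left(K \right)} = -31 + K$ ($R{\left(K \right)} = -2 + \left(K - 29\right) = -2 + \left(-29 + K\right) = -31 + K$)
$\frac{1}{\frac{-13890 + 24772}{-39144 + R{\left(-123 \right)}} - 60720} = \frac{1}{\frac{-13890 + 24772}{-39144 - 154} - 60720} = \frac{1}{\frac{10882}{-39144 - 154} - 60720} = \frac{1}{\frac{10882}{-39298} - 60720} = \frac{1}{10882 \left(- \frac{1}{39298}\right) - 60720} = \frac{1}{- \frac{5441}{19649} - 60720} = \frac{1}{- \frac{1193092721}{19649}} = - \frac{19649}{1193092721}$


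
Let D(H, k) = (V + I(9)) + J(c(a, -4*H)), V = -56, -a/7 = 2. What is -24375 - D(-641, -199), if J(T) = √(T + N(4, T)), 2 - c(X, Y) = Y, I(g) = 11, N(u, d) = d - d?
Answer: -24330 - I*√2562 ≈ -24330.0 - 50.616*I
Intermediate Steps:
a = -14 (a = -7*2 = -14)
N(u, d) = 0
c(X, Y) = 2 - Y
J(T) = √T (J(T) = √(T + 0) = √T)
D(H, k) = -45 + √(2 + 4*H) (D(H, k) = (-56 + 11) + √(2 - (-4)*H) = -45 + √(2 + 4*H))
-24375 - D(-641, -199) = -24375 - (-45 + √(2 + 4*(-641))) = -24375 - (-45 + √(2 - 2564)) = -24375 - (-45 + √(-2562)) = -24375 - (-45 + I*√2562) = -24375 + (45 - I*√2562) = -24330 - I*√2562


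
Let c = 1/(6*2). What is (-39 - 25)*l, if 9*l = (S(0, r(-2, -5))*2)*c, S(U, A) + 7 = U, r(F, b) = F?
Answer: 224/27 ≈ 8.2963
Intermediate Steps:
S(U, A) = -7 + U
c = 1/12 ≈ 0.083333
l = -7/54 (l = (((-7 + 0)*2)*(1/12))/9 = (-7*2*(1/12))/9 = (-14*1/12)/9 = (⅑)*(-7/6) = -7/54 ≈ -0.12963)
(-39 - 25)*l = (-39 - 25)*(-7/54) = -64*(-7/54) = 224/27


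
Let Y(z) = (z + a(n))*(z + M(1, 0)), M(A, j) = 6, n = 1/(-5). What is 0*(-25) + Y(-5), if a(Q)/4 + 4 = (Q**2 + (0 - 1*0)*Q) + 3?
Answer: -221/25 ≈ -8.8400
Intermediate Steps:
n = -1/5 ≈ -0.20000
a(Q) = -4 + 4*Q**2 (a(Q) = -16 + 4*((Q**2 + (0 - 1*0)*Q) + 3) = -16 + 4*((Q**2 + (0 + 0)*Q) + 3) = -16 + 4*((Q**2 + 0*Q) + 3) = -16 + 4*((Q**2 + 0) + 3) = -16 + 4*(Q**2 + 3) = -16 + 4*(3 + Q**2) = -16 + (12 + 4*Q**2) = -4 + 4*Q**2)
Y(z) = (6 + z)*(-96/25 + z) (Y(z) = (z + (-4 + 4*(-1/5)**2))*(z + 6) = (z + (-4 + 4*(1/25)))*(6 + z) = (z + (-4 + 4/25))*(6 + z) = (z - 96/25)*(6 + z) = (-96/25 + z)*(6 + z) = (6 + z)*(-96/25 + z))
0*(-25) + Y(-5) = 0*(-25) + (-576/25 + (-5)**2 + (54/25)*(-5)) = 0 + (-576/25 + 25 - 54/5) = 0 - 221/25 = -221/25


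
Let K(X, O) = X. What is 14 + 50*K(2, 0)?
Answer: 114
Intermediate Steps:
14 + 50*K(2, 0) = 14 + 50*2 = 14 + 100 = 114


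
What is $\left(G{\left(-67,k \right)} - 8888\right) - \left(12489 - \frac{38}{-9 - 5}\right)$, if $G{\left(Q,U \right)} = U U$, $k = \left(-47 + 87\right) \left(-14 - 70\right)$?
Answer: $\frac{78877542}{7} \approx 1.1268 \cdot 10^{7}$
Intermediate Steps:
$k = -3360$ ($k = 40 \left(-84\right) = -3360$)
$G{\left(Q,U \right)} = U^{2}$
$\left(G{\left(-67,k \right)} - 8888\right) - \left(12489 - \frac{38}{-9 - 5}\right) = \left(\left(-3360\right)^{2} - 8888\right) - \left(12489 - \frac{38}{-9 - 5}\right) = \left(11289600 - 8888\right) - \left(12489 + \frac{19}{7}\right) = 11280712 + \left(\left(38 \left(- \frac{1}{14}\right) - 30\right) - 12459\right) = 11280712 - \frac{87442}{7} = \frac{78877542}{7}$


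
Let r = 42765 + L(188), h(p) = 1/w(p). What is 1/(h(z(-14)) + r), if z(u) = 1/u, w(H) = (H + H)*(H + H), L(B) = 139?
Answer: 1/42953 ≈ 2.3281e-5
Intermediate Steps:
w(H) = 4*H² (w(H) = (2*H)*(2*H) = 4*H²)
h(p) = 1/(4*p²)
r = 42904 (r = 42765 + 139 = 42904)
1/(h(z(-14)) + r) = 1/(1/(4*(1/(-14))²) + 42904) = 1/(1/(4*(-1/14)²) + 42904) = 1/((¼)*196 + 42904) = 1/(49 + 42904) = 1/42953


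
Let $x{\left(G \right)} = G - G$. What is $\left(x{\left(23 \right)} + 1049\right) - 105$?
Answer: $944$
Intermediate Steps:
$x{\left(G \right)} = 0$
$\left(x{\left(23 \right)} + 1049\right) - 105 = \left(0 + 1049\right) - 105 = 1049 - 105 = 944$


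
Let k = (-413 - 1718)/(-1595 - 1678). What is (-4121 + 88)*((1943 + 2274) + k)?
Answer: -55673032276/3273 ≈ -1.7010e+7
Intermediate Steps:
k = 2131/3273 (k = -2131/(-3273) = -2131*(-1/3273) = 2131/3273 ≈ 0.65108)
(-4121 + 88)*((1943 + 2274) + k) = (-4121 + 88)*((1943 + 2274) + 2131/3273) = -4033*(4217 + 2131/3273) = -4033*13804372/3273 = -55673032276/3273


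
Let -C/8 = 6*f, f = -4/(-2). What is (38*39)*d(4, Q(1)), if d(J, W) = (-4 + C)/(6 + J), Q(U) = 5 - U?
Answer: -14820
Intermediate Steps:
f = 2 (f = -4*(-1/2) = 2)
C = -96 (C = -48*2 = -8*12 = -96)
d(J, W) = -100/(6 + J) (d(J, W) = (-4 - 96)/(6 + J) = -100/(6 + J))
(38*39)*d(4, Q(1)) = (38*39)*(-100/(6 + 4)) = 1482*(-100/10) = 1482*(-100*1/10) = 1482*(-10) = -14820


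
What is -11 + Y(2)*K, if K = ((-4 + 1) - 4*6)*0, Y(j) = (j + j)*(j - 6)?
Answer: -11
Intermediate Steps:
Y(j) = 2*j*(-6 + j) (Y(j) = (2*j)*(-6 + j) = 2*j*(-6 + j))
K = 0 (K = (-3 - 24)*0 = -27*0 = 0)
-11 + Y(2)*K = -11 + (2*2*(-6 + 2))*0 = -11 + (2*2*(-4))*0 = -11 - 16*0 = -11 + 0 = -11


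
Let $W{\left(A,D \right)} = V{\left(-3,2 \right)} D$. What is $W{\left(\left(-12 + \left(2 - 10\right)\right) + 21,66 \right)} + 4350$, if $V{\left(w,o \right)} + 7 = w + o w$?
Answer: $3294$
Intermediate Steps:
$V{\left(w,o \right)} = -7 + w + o w$ ($V{\left(w,o \right)} = -7 + \left(w + o w\right) = -7 + w + o w$)
$W{\left(A,D \right)} = - 16 D$ ($W{\left(A,D \right)} = \left(-7 - 3 + 2 \left(-3\right)\right) D = \left(-7 - 3 - 6\right) D = - 16 D$)
$W{\left(\left(-12 + \left(2 - 10\right)\right) + 21,66 \right)} + 4350 = \left(-16\right) 66 + 4350 = -1056 + 4350 = 3294$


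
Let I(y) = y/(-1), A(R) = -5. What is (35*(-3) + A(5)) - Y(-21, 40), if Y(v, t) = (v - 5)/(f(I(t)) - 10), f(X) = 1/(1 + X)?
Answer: -44024/391 ≈ -112.59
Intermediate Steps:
I(y) = -y (I(y) = y*(-1) = -y)
Y(v, t) = (-5 + v)/(-10 + 1/(1 - t)) (Y(v, t) = (v - 5)/(1/(1 - t) - 10) = (-5 + v)/(-10 + 1/(1 - t)))
(35*(-3) + A(5)) - Y(-21, 40) = (35*(-3) - 5) - (-1)*(-1 + 40)*(-5 - 21)/(-9 + 10*40) = (-105 - 5) - (-1)*39*(-26)/(-9 + 400) = -110 - (-1)*39*(-26)/391 = -110 - 1*1014/391 = -110 - 1014/391 = -44024/391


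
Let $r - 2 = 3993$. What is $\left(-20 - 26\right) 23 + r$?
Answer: $2937$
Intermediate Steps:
$r = 3995$ ($r = 2 + 3993 = 3995$)
$\left(-20 - 26\right) 23 + r = \left(-20 - 26\right) 23 + 3995 = \left(-46\right) 23 + 3995 = -1058 + 3995 = 2937$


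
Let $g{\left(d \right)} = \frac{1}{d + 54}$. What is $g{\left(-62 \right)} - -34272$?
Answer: $\frac{274175}{8} \approx 34272.0$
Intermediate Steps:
$g{\left(d \right)} = \frac{1}{54 + d}$
$g{\left(-62 \right)} - -34272 = \frac{1}{54 - 62} - -34272 = \frac{1}{-8} + 34272 = - \frac{1}{8} + 34272 = \frac{274175}{8}$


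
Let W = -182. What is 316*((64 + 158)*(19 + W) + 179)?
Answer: -11378212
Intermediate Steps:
316*((64 + 158)*(19 + W) + 179) = 316*((64 + 158)*(19 - 182) + 179) = 316*(222*(-163) + 179) = 316*(-36186 + 179) = 316*(-36007) = -11378212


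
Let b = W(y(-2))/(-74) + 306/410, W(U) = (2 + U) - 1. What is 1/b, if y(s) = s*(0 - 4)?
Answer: 15170/9477 ≈ 1.6007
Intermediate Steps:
y(s) = -4*s (y(s) = s*(-4) = -4*s)
W(U) = 1 + U
b = 9477/15170 (b = (1 - 4*(-2))/(-74) + 306/410 = (1 + 8)*(-1/74) + 306*(1/410) = 9*(-1/74) + 153/205 = -9/74 + 153/205 = 9477/15170 ≈ 0.62472)
1/b = 1/(9477/15170) = 15170/9477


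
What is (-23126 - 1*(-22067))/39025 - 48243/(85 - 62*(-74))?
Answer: -1887631782/182363825 ≈ -10.351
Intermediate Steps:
(-23126 - 1*(-22067))/39025 - 48243/(85 - 62*(-74)) = (-23126 + 22067)*(1/39025) - 48243/(85 + 4588) = -1059*1/39025 - 48243/4673 = -1059/39025 - 48243*1/4673 = -1059/39025 - 48243/4673 = -1887631782/182363825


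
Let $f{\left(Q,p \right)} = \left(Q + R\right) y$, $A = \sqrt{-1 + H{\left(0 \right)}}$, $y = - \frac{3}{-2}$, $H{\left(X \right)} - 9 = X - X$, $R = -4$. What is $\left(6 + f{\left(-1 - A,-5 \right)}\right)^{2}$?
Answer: $\frac{81}{4} + 9 \sqrt{2} \approx 32.978$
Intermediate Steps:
$H{\left(X \right)} = 9$ ($H{\left(X \right)} = 9 + \left(X - X\right) = 9 + 0 = 9$)
$y = \frac{3}{2}$ ($y = \left(-3\right) \left(- \frac{1}{2}\right) = \frac{3}{2} \approx 1.5$)
$A = 2 \sqrt{2}$ ($A = \sqrt{-1 + 9} = \sqrt{8} = 2 \sqrt{2} \approx 2.8284$)
$f{\left(Q,p \right)} = -6 + \frac{3 Q}{2}$ ($f{\left(Q,p \right)} = \left(Q - 4\right) \frac{3}{2} = \left(-4 + Q\right) \frac{3}{2} = -6 + \frac{3 Q}{2}$)
$\left(6 + f{\left(-1 - A,-5 \right)}\right)^{2} = \left(6 - \left(6 - \frac{3 \left(-1 - 2 \sqrt{2}\right)}{2}\right)\right)^{2} = \left(6 - \left(\frac{15}{2} + 3 \sqrt{2}\right)\right)^{2} = \left(- \frac{3}{2} - 3 \sqrt{2}\right)^{2}$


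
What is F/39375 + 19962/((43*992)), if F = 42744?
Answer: 434881969/279930000 ≈ 1.5535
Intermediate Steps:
F/39375 + 19962/((43*992)) = 42744/39375 + 19962/((43*992)) = 42744*(1/39375) + 19962/42656 = 14248/13125 + 19962*(1/42656) = 14248/13125 + 9981/21328 = 434881969/279930000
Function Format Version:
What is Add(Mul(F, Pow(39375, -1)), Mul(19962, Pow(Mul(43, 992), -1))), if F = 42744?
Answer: Rational(434881969, 279930000) ≈ 1.5535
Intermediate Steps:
Add(Mul(F, Pow(39375, -1)), Mul(19962, Pow(Mul(43, 992), -1))) = Add(Mul(42744, Pow(39375, -1)), Mul(19962, Pow(Mul(43, 992), -1))) = Add(Mul(42744, Rational(1, 39375)), Mul(19962, Pow(42656, -1))) = Add(Rational(14248, 13125), Mul(19962, Rational(1, 42656))) = Add(Rational(14248, 13125), Rational(9981, 21328)) = Rational(434881969, 279930000)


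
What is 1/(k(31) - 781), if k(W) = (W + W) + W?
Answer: -1/688 ≈ -0.0014535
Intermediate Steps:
k(W) = 3*W (k(W) = 2*W + W = 3*W)
1/(k(31) - 781) = 1/(3*31 - 781) = 1/(93 - 781) = 1/(-688) = -1/688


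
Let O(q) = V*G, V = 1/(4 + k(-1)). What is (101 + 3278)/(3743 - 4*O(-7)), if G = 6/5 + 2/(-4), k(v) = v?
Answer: 50685/56131 ≈ 0.90298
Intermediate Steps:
G = 7/10 (G = 6*(⅕) + 2*(-¼) = 6/5 - ½ = 7/10 ≈ 0.70000)
V = ⅓ (V = 1/(4 - 1) = 1/3 = ⅓ ≈ 0.33333)
O(q) = 7/30 (O(q) = (⅓)*(7/10) = 7/30)
(101 + 3278)/(3743 - 4*O(-7)) = (101 + 3278)/(3743 - 4*7/30) = 3379/(3743 - 14/15) = 3379/(56131/15) = 3379*(15/56131) = 50685/56131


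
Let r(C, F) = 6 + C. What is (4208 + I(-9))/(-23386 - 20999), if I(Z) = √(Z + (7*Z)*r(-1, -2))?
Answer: -4208/44385 - 6*I/14795 ≈ -0.094807 - 0.00040554*I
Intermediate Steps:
I(Z) = 6*√Z (I(Z) = √(Z + (7*Z)*(6 - 1)) = √(Z + (7*Z)*5) = √(Z + 35*Z) = √(36*Z) = 6*√Z)
(4208 + I(-9))/(-23386 - 20999) = (4208 + 6*√(-9))/(-23386 - 20999) = (4208 + 6*(3*I))/(-44385) = (4208 + 18*I)*(-1/44385) = -4208/44385 - 6*I/14795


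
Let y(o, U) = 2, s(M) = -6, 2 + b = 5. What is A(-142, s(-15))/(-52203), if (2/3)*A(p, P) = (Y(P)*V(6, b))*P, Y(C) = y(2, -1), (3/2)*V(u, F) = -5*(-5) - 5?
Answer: 80/17401 ≈ 0.0045974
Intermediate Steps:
b = 3 (b = -2 + 5 = 3)
V(u, F) = 40/3 (V(u, F) = 2*(-5*(-5) - 5)/3 = 2*(25 - 5)/3 = (⅔)*20 = 40/3)
Y(C) = 2
A(p, P) = 40*P (A(p, P) = 3*((2*(40/3))*P)/2 = 3*(80*P/3)/2 = 40*P)
A(-142, s(-15))/(-52203) = (40*(-6))/(-52203) = -240*(-1/52203) = 80/17401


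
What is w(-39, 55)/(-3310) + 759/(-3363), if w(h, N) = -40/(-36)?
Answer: -754808/3339459 ≈ -0.22603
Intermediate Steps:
w(h, N) = 10/9 (w(h, N) = -40*(-1/36) = 10/9)
w(-39, 55)/(-3310) + 759/(-3363) = (10/9)/(-3310) + 759/(-3363) = (10/9)*(-1/3310) + 759*(-1/3363) = -1/2979 - 253/1121 = -754808/3339459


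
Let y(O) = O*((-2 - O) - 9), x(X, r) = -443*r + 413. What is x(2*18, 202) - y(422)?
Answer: 93653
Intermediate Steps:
x(X, r) = 413 - 443*r
y(O) = O*(-11 - O)
x(2*18, 202) - y(422) = (413 - 443*202) - (-1)*422*(11 + 422) = (413 - 89486) - (-1)*422*433 = -89073 - 1*(-182726) = -89073 + 182726 = 93653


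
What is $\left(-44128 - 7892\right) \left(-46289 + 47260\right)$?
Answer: $-50511420$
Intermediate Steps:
$\left(-44128 - 7892\right) \left(-46289 + 47260\right) = \left(-52020\right) 971 = -50511420$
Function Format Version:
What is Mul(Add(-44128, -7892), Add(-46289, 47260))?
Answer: -50511420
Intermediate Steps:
Mul(Add(-44128, -7892), Add(-46289, 47260)) = Mul(-52020, 971) = -50511420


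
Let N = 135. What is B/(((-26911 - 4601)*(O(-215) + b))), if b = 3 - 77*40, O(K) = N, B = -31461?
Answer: -10487/30902768 ≈ -0.00033935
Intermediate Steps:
O(K) = 135
b = -3077 (b = 3 - 3080 = -3077)
B/(((-26911 - 4601)*(O(-215) + b))) = -31461*1/((-26911 - 4601)*(135 - 3077)) = -31461/((-31512*(-2942))) = -31461/92708304 = -31461*1/92708304 = -10487/30902768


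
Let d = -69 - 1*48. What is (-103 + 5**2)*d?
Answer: 9126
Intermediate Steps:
d = -117 (d = -69 - 48 = -117)
(-103 + 5**2)*d = (-103 + 5**2)*(-117) = (-103 + 25)*(-117) = -78*(-117) = 9126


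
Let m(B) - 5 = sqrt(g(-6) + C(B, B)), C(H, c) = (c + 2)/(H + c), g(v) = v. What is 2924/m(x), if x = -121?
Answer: 3538040/7383 - 32164*I*sqrt(2666)/7383 ≈ 479.21 - 224.94*I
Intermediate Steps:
C(H, c) = (2 + c)/(H + c)
m(B) = 5 + sqrt(-6 + (2 + B)/(2*B)) (m(B) = 5 + sqrt(-6 + (2 + B)/(B + B)) = 5 + sqrt(-6 + (2 + B)/((2*B))) = 5 + sqrt(-6 + (1/(2*B))*(2 + B)) = 5 + sqrt(-6 + (2 + B)/(2*B)))
2924/m(x) = 2924/(5 + sqrt(-22 + 4/(-121))/2) = 2924/(5 + sqrt(-22 + 4*(-1/121))/2) = 2924/(5 + sqrt(-22 - 4/121)/2) = 2924/(5 + sqrt(-2666/121)/2) = 2924/(5 + (I*sqrt(2666)/11)/2) = 2924/(5 + I*sqrt(2666)/22)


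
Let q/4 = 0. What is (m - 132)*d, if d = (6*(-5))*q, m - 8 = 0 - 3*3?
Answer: 0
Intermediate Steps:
m = -1 (m = 8 + (0 - 3*3) = 8 + (0 - 9) = 8 - 9 = -1)
q = 0 (q = 4*0 = 0)
d = 0 (d = (6*(-5))*0 = -30*0 = 0)
(m - 132)*d = (-1 - 132)*0 = -133*0 = 0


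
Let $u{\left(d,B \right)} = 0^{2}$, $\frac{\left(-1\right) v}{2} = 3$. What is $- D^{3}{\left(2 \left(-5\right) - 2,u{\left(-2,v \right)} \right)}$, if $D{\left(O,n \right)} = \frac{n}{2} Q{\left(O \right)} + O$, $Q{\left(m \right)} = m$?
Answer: $1728$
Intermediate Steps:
$v = -6$ ($v = \left(-2\right) 3 = -6$)
$u{\left(d,B \right)} = 0$
$D{\left(O,n \right)} = O + \frac{O n}{2}$ ($D{\left(O,n \right)} = \frac{n}{2} O + O = \frac{O n}{2} + O = O + \frac{O n}{2}$)
$- D^{3}{\left(2 \left(-5\right) - 2,u{\left(-2,v \right)} \right)} = - \left(\frac{\left(2 \left(-5\right) - 2\right) \left(2 + 0\right)}{2}\right)^{3} = - \left(\frac{1}{2} \left(-10 - 2\right) 2\right)^{3} = - \left(\frac{1}{2} \left(-12\right) 2\right)^{3} = - \left(-12\right)^{3} = \left(-1\right) \left(-1728\right) = 1728$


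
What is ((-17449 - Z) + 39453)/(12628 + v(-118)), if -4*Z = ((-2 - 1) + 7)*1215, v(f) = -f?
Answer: 23219/12746 ≈ 1.8217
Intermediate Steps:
Z = -1215 (Z = -((-2 - 1) + 7)*1215/4 = -(-3 + 7)*1215/4 = -1215 ≈ -1215.0)
((-17449 - Z) + 39453)/(12628 + v(-118)) = ((-17449 - 1*(-1215)) + 39453)/(12628 - 1*(-118)) = ((-17449 + 1215) + 39453)/(12628 + 118) = (-16234 + 39453)/12746 = 23219*(1/12746) = 23219/12746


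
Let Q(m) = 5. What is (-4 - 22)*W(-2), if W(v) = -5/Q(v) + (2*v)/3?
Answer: 182/3 ≈ 60.667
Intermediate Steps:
W(v) = -1 + 2*v/3 (W(v) = -5/5 + (2*v)/3 = -5*⅕ + (2*v)*(⅓) = -1 + 2*v/3)
(-4 - 22)*W(-2) = (-4 - 22)*(-1 + (⅔)*(-2)) = -26*(-1 - 4/3) = -26*(-7/3) = 182/3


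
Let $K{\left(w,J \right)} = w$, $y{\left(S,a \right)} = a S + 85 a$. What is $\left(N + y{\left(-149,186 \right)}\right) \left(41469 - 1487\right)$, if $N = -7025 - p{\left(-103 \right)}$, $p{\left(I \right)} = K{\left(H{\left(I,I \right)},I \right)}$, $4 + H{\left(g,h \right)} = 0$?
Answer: $-756659350$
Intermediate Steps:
$y{\left(S,a \right)} = 85 a + S a$ ($y{\left(S,a \right)} = S a + 85 a = 85 a + S a$)
$H{\left(g,h \right)} = -4$ ($H{\left(g,h \right)} = -4 + 0 = -4$)
$p{\left(I \right)} = -4$
$N = -7021$ ($N = -7025 - -4 = -7025 + 4 = -7021$)
$\left(N + y{\left(-149,186 \right)}\right) \left(41469 - 1487\right) = \left(-7021 + 186 \left(85 - 149\right)\right) \left(41469 - 1487\right) = \left(-7021 + 186 \left(-64\right)\right) 39982 = \left(-7021 - 11904\right) 39982 = \left(-18925\right) 39982 = -756659350$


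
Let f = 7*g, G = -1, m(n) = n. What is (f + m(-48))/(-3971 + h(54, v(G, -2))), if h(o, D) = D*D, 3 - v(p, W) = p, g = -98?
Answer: 734/3955 ≈ 0.18559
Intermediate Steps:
v(p, W) = 3 - p
h(o, D) = D²
f = -686 (f = 7*(-98) = -686)
(f + m(-48))/(-3971 + h(54, v(G, -2))) = (-686 - 48)/(-3971 + (3 - 1*(-1))²) = -734/(-3971 + (3 + 1)²) = -734/(-3971 + 4²) = -734/(-3971 + 16) = -734/(-3955) = -734*(-1/3955) = 734/3955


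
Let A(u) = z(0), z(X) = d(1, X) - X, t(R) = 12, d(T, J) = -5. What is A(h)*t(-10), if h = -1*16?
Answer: -60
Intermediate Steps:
h = -16
z(X) = -5 - X
A(u) = -5 (A(u) = -5 - 1*0 = -5 + 0 = -5)
A(h)*t(-10) = -5*12 = -60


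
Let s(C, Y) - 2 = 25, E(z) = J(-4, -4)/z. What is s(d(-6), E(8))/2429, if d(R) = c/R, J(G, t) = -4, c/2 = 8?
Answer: 27/2429 ≈ 0.011116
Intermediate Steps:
c = 16 (c = 2*8 = 16)
d(R) = 16/R
E(z) = -4/z
s(C, Y) = 27 (s(C, Y) = 2 + 25 = 27)
s(d(-6), E(8))/2429 = 27/2429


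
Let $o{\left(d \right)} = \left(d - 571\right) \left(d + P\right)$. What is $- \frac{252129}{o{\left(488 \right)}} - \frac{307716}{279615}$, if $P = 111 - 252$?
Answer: $\frac{20545507273}{2684397205} \approx 7.6537$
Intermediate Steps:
$P = -141$
$o{\left(d \right)} = \left(-571 + d\right) \left(-141 + d\right)$ ($o{\left(d \right)} = \left(d - 571\right) \left(d - 141\right) = \left(-571 + d\right) \left(-141 + d\right)$)
$- \frac{252129}{o{\left(488 \right)}} - \frac{307716}{279615} = - \frac{252129}{80511 + 488^{2} - 347456} - \frac{307716}{279615} = - \frac{252129}{80511 + 238144 - 347456} - \frac{102572}{93205} = - \frac{252129}{-28801} - \frac{102572}{93205} = \left(-252129\right) \left(- \frac{1}{28801}\right) - \frac{102572}{93205} = \frac{252129}{28801} - \frac{102572}{93205} = \frac{20545507273}{2684397205}$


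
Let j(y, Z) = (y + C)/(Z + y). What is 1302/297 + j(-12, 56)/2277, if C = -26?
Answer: 73195/16698 ≈ 4.3835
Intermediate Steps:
j(y, Z) = (-26 + y)/(Z + y) (j(y, Z) = (y - 26)/(Z + y) = (-26 + y)/(Z + y))
1302/297 + j(-12, 56)/2277 = 1302/297 + ((-26 - 12)/(56 - 12))/2277 = 1302*(1/297) + (-38/44)*(1/2277) = 434/99 + ((1/44)*(-38))*(1/2277) = 434/99 - 19/22*1/2277 = 434/99 - 19/50094 = 73195/16698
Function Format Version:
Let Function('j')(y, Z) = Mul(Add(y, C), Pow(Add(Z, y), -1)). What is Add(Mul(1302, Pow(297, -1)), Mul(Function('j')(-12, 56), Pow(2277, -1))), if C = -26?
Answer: Rational(73195, 16698) ≈ 4.3835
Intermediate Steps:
Function('j')(y, Z) = Mul(Pow(Add(Z, y), -1), Add(-26, y)) (Function('j')(y, Z) = Mul(Add(y, -26), Pow(Add(Z, y), -1)) = Mul(Add(-26, y), Pow(Add(Z, y), -1)) = Mul(Pow(Add(Z, y), -1), Add(-26, y)))
Add(Mul(1302, Pow(297, -1)), Mul(Function('j')(-12, 56), Pow(2277, -1))) = Add(Mul(1302, Pow(297, -1)), Mul(Mul(Pow(Add(56, -12), -1), Add(-26, -12)), Pow(2277, -1))) = Add(Mul(1302, Rational(1, 297)), Mul(Mul(Pow(44, -1), -38), Rational(1, 2277))) = Add(Rational(434, 99), Mul(Mul(Rational(1, 44), -38), Rational(1, 2277))) = Add(Rational(434, 99), Mul(Rational(-19, 22), Rational(1, 2277))) = Add(Rational(434, 99), Rational(-19, 50094)) = Rational(73195, 16698)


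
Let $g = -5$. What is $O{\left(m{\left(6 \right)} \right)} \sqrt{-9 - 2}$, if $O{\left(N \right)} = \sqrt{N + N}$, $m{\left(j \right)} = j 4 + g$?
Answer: $i \sqrt{418} \approx 20.445 i$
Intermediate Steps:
$m{\left(j \right)} = -5 + 4 j$ ($m{\left(j \right)} = j 4 - 5 = 4 j - 5 = -5 + 4 j$)
$O{\left(N \right)} = \sqrt{2} \sqrt{N}$ ($O{\left(N \right)} = \sqrt{2 N} = \sqrt{2} \sqrt{N}$)
$O{\left(m{\left(6 \right)} \right)} \sqrt{-9 - 2} = \sqrt{2} \sqrt{-5 + 4 \cdot 6} \sqrt{-9 - 2} = \sqrt{2} \sqrt{-5 + 24} \sqrt{-11} = \sqrt{2} \sqrt{19} i \sqrt{11} = \sqrt{38} i \sqrt{11} = i \sqrt{418}$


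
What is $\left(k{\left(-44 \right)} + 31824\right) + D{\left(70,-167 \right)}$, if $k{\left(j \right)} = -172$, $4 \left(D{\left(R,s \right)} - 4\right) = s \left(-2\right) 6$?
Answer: $32157$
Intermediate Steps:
$D{\left(R,s \right)} = 4 - 3 s$ ($D{\left(R,s \right)} = 4 + \frac{s \left(-2\right) 6}{4} = 4 + \frac{- 2 s 6}{4} = 4 + \frac{\left(-12\right) s}{4} = 4 - 3 s$)
$\left(k{\left(-44 \right)} + 31824\right) + D{\left(70,-167 \right)} = \left(-172 + 31824\right) + \left(4 - -501\right) = 31652 + \left(4 + 501\right) = 31652 + 505 = 32157$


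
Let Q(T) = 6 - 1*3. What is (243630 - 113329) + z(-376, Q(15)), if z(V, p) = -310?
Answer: 129991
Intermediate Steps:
Q(T) = 3 (Q(T) = 6 - 3 = 3)
(243630 - 113329) + z(-376, Q(15)) = (243630 - 113329) - 310 = 130301 - 310 = 129991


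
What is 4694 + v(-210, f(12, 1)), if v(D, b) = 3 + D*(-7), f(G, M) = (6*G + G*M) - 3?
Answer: 6167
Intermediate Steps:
f(G, M) = -3 + 6*G + G*M
v(D, b) = 3 - 7*D
4694 + v(-210, f(12, 1)) = 4694 + (3 - 7*(-210)) = 4694 + (3 + 1470) = 4694 + 1473 = 6167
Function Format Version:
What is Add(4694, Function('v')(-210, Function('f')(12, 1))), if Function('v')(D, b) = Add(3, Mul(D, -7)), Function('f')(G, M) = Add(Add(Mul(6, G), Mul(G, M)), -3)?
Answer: 6167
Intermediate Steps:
Function('f')(G, M) = Add(-3, Mul(6, G), Mul(G, M))
Function('v')(D, b) = Add(3, Mul(-7, D))
Add(4694, Function('v')(-210, Function('f')(12, 1))) = Add(4694, Add(3, Mul(-7, -210))) = Add(4694, Add(3, 1470)) = Add(4694, 1473) = 6167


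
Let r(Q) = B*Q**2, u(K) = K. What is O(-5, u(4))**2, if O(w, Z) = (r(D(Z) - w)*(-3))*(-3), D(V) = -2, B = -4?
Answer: 104976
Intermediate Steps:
r(Q) = -4*Q**2
O(w, Z) = -36*(-2 - w)**2 (O(w, Z) = (-4*(-2 - w)**2*(-3))*(-3) = (12*(-2 - w)**2)*(-3) = -36*(-2 - w)**2)
O(-5, u(4))**2 = (-36*(2 - 5)**2)**2 = (-36*(-3)**2)**2 = (-36*9)**2 = (-324)**2 = 104976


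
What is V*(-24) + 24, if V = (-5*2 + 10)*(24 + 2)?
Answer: 24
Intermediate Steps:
V = 0 (V = (-10 + 10)*26 = 0*26 = 0)
V*(-24) + 24 = 0*(-24) + 24 = 0 + 24 = 24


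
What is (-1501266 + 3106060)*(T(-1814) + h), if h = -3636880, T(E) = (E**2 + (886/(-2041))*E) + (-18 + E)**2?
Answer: 9861290215802736/2041 ≈ 4.8316e+12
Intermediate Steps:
T(E) = E**2 + (-18 + E)**2 - 886*E/2041 (T(E) = (E**2 + (886*(-1/2041))*E) + (-18 + E)**2 = (E**2 - 886*E/2041) + (-18 + E)**2 = E**2 + (-18 + E)**2 - 886*E/2041)
(-1501266 + 3106060)*(T(-1814) + h) = (-1501266 + 3106060)*((324 + 2*(-1814)**2 - 74362/2041*(-1814)) - 3636880) = 1604794*((324 + 2*3290596 + 134892668/2041) - 3636880) = 1604794*((324 + 6581192 + 134892668/2041) - 3636880) = 1604794*(13567766824/2041 - 3636880) = 1604794*(6144894744/2041) = 9861290215802736/2041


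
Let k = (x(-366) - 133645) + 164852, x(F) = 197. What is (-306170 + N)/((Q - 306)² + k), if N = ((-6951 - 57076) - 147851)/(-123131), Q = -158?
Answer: -9424701598/7594104425 ≈ -1.2411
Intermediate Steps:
N = 211878/123131 (N = (-64027 - 147851)*(-1/123131) = -211878*(-1/123131) = 211878/123131 ≈ 1.7208)
k = 31404 (k = (197 - 133645) + 164852 = -133448 + 164852 = 31404)
(-306170 + N)/((Q - 306)² + k) = (-306170 + 211878/123131)/((-158 - 306)² + 31404) = -37698806392/(123131*((-464)² + 31404)) = -37698806392/(123131*(215296 + 31404)) = -37698806392/123131/246700 = -37698806392/123131*1/246700 = -9424701598/7594104425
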